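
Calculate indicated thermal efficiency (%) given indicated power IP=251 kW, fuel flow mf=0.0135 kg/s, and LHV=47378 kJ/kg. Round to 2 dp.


eta_ith = (IP / (mf * LHV)) * 100
Denominator = 0.0135 * 47378 = 639.6030 kW
eta_ith = (251 / 639.6030) * 100 = 39.24%


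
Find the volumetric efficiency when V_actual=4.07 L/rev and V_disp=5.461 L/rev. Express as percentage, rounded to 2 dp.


eta_v = (V_actual / V_disp) * 100
Ratio = 4.07 / 5.461 = 0.7453
eta_v = 0.7453 * 100 = 74.53%


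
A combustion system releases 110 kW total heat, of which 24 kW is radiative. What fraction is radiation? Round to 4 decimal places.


f_rad = Q_rad / Q_total
f_rad = 24 / 110 = 0.2182


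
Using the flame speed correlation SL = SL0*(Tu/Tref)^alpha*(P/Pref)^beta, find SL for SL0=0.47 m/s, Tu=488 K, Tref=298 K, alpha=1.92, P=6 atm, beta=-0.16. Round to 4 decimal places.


SL = SL0 * (Tu/Tref)^alpha * (P/Pref)^beta
T ratio = 488/298 = 1.63758389
(T ratio)^alpha = 1.63758389^1.92 = 2.577928
(P/Pref)^beta = 6^(-0.16) = 0.750751
SL = 0.47 * 2.577928 * 0.750751 = 0.9096 m/s


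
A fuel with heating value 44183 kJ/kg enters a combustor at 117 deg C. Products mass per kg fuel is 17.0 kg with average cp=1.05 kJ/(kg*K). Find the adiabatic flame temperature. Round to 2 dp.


T_ad = T_in + Hc / (m_p * cp)
Denominator = 17.0 * 1.05 = 17.8500
Temperature rise = 44183 / 17.8500 = 2475.24 K
T_ad = 117 + 2475.24 = 2592.24 deg C


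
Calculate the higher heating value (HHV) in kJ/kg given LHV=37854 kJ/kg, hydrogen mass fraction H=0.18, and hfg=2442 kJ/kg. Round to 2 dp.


HHV = LHV + hfg * 9 * H
Water addition = 2442 * 9 * 0.18 = 3956.040 kJ/kg
HHV = 37854 + 3956.040 = 41810.04 kJ/kg


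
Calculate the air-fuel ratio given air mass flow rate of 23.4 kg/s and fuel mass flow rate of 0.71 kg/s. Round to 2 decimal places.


AFR = m_air / m_fuel
AFR = 23.4 / 0.71 = 32.96


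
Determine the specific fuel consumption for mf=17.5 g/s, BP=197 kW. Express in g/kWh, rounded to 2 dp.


SFC = (mf / BP) * 3600
Rate = 17.5 / 197 = 0.088832 g/(s*kW)
SFC = 0.088832 * 3600 = 319.80 g/kWh


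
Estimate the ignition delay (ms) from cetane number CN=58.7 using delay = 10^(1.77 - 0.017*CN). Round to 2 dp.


delay = 10^(1.77 - 0.017*CN)
Exponent = 1.77 - 0.017*58.7 = 0.7721
delay = 10^0.7721 = 5.92 ms


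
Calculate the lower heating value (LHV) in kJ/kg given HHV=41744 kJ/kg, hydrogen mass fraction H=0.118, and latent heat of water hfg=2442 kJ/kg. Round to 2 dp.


LHV = HHV - hfg * 9 * H
Water correction = 2442 * 9 * 0.118 = 2593.404 kJ/kg
LHV = 41744 - 2593.404 = 39150.60 kJ/kg


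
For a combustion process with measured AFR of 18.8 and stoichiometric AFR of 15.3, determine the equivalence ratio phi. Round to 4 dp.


phi = AFR_stoich / AFR_actual
phi = 15.3 / 18.8 = 0.8138


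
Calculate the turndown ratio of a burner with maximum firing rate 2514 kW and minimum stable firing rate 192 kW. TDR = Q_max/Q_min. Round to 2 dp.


TDR = Q_max / Q_min
TDR = 2514 / 192 = 13.09


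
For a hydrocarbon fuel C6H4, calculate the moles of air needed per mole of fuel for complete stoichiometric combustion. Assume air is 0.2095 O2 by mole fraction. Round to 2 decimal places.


Balanced combustion: C6H4 + 7 O2 -> 6 CO2 + 2 H2O
O2 needed = C + H/4 = 6 + 4/4 = 7.00 moles
Air moles = O2 / 0.2095 = 7.00 / 0.2095 = 33.41 moles air


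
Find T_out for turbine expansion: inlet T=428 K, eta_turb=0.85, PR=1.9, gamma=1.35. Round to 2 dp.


T_out = T_in * (1 - eta * (1 - PR^(-(gamma-1)/gamma)))
Exponent = -(1.35-1)/1.35 = -0.25925926
PR^exp = 1.9^(-0.25925926) = 0.84670193
Factor = 1 - 0.85*(1 - 0.84670193) = 0.86969664
T_out = 428 * 0.86969664 = 372.23 K


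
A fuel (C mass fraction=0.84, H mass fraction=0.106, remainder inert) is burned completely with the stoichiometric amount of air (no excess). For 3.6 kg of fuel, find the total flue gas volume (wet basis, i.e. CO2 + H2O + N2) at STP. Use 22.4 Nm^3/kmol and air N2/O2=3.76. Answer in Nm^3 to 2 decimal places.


Per kg fuel: CO2 = (C/12 kmol)*22.4 = (0.84/12)*22.4 = 1.56800 Nm^3
Per kg fuel: H2O = (H/2 kmol)*22.4 = (0.106/2)*22.4 = 1.18720 Nm^3
O2 needed per kg fuel = C/12 + H/4 = 0.84/12 + 0.106/4 = 0.09650000 kmol
Per kg fuel: N2 = O2*3.76*22.4 = 0.09650000*3.76*22.4 = 8.12762 Nm^3
Total per kg = 1.56800 + 1.18720 + 8.12762 = 10.88282 Nm^3
Total = 10.88282 * 3.6 = 39.18 Nm^3


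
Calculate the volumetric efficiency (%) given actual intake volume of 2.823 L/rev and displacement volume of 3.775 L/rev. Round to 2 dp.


eta_v = (V_actual / V_disp) * 100
Ratio = 2.823 / 3.775 = 0.7478
eta_v = 0.7478 * 100 = 74.78%


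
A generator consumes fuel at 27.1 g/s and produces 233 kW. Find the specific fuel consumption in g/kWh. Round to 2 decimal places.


SFC = (mf / BP) * 3600
Rate = 27.1 / 233 = 0.116309 g/(s*kW)
SFC = 0.116309 * 3600 = 418.71 g/kWh


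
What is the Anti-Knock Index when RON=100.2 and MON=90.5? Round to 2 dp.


AKI = (RON + MON) / 2
AKI = (100.2 + 90.5) / 2
AKI = 190.7 / 2 = 95.35


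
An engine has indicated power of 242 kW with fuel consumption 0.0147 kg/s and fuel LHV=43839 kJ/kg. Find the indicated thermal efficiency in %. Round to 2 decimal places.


eta_ith = (IP / (mf * LHV)) * 100
Denominator = 0.0147 * 43839 = 644.4333 kW
eta_ith = (242 / 644.4333) * 100 = 37.55%


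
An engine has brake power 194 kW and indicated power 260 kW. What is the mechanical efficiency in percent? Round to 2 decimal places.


eta_mech = (BP / IP) * 100
Ratio = 194 / 260 = 0.7462
eta_mech = 0.7462 * 100 = 74.62%


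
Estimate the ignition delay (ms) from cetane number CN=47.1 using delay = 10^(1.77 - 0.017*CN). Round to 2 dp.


delay = 10^(1.77 - 0.017*CN)
Exponent = 1.77 - 0.017*47.1 = 0.9693
delay = 10^0.9693 = 9.32 ms


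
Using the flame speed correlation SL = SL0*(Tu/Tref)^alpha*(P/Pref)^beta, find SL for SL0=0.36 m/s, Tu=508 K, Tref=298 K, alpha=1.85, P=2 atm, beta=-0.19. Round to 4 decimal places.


SL = SL0 * (Tu/Tref)^alpha * (P/Pref)^beta
T ratio = 508/298 = 1.70469799
(T ratio)^alpha = 1.70469799^1.85 = 2.682550
(P/Pref)^beta = 2^(-0.19) = 0.876606
SL = 0.36 * 2.682550 * 0.876606 = 0.8466 m/s


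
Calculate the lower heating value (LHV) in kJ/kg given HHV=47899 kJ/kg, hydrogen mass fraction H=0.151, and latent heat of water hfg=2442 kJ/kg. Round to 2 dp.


LHV = HHV - hfg * 9 * H
Water correction = 2442 * 9 * 0.151 = 3318.678 kJ/kg
LHV = 47899 - 3318.678 = 44580.32 kJ/kg


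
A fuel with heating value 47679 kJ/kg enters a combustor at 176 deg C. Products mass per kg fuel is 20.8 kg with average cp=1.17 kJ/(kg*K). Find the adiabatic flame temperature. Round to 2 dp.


T_ad = T_in + Hc / (m_p * cp)
Denominator = 20.8 * 1.17 = 24.3360
Temperature rise = 47679 / 24.3360 = 1959.20 K
T_ad = 176 + 1959.20 = 2135.20 deg C


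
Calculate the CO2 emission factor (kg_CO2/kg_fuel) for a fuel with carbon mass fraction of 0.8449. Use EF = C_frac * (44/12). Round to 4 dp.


EF = C_frac * (M_CO2 / M_C)
EF = 0.8449 * (44/12)
EF = 0.8449 * 3.666667 = 3.0980 kg_CO2/kg_fuel


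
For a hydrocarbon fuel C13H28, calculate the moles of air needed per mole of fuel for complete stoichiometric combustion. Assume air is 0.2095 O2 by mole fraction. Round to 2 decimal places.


Balanced combustion: C13H28 + 20 O2 -> 13 CO2 + 14 H2O
O2 needed = C + H/4 = 13 + 28/4 = 20.00 moles
Air moles = O2 / 0.2095 = 20.00 / 0.2095 = 95.47 moles air


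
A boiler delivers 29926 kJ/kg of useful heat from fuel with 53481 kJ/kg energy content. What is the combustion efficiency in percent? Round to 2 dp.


Efficiency = (Q_useful / Q_fuel) * 100
Efficiency = (29926 / 53481) * 100
Efficiency = 0.5596 * 100 = 55.96%


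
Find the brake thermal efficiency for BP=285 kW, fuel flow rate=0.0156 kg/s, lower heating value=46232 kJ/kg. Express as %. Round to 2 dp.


eta_BTE = (BP / (mf * LHV)) * 100
Denominator = 0.0156 * 46232 = 721.2192 kW
eta_BTE = (285 / 721.2192) * 100 = 39.52%


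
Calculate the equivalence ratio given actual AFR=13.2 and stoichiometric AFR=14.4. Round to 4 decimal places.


phi = AFR_stoich / AFR_actual
phi = 14.4 / 13.2 = 1.0909


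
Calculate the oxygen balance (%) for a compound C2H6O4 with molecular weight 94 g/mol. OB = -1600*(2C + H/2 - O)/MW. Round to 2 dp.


OB = -1600 * (2C + H/2 - O) / MW
Inner = 2*2 + 6/2 - 4 = 3.00
OB = -1600 * 3.00 / 94 = -51.06%


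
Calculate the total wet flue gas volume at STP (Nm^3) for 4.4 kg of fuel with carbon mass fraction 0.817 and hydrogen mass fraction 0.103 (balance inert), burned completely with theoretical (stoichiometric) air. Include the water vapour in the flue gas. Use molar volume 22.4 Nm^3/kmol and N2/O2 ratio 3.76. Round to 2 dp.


Per kg fuel: CO2 = (C/12 kmol)*22.4 = (0.817/12)*22.4 = 1.52507 Nm^3
Per kg fuel: H2O = (H/2 kmol)*22.4 = (0.103/2)*22.4 = 1.15360 Nm^3
O2 needed per kg fuel = C/12 + H/4 = 0.817/12 + 0.103/4 = 0.09383333 kmol
Per kg fuel: N2 = O2*3.76*22.4 = 0.09383333*3.76*22.4 = 7.90302 Nm^3
Total per kg = 1.52507 + 1.15360 + 7.90302 = 10.58169 Nm^3
Total = 10.58169 * 4.4 = 46.56 Nm^3


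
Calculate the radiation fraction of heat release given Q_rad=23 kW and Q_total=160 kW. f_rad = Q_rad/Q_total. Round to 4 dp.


f_rad = Q_rad / Q_total
f_rad = 23 / 160 = 0.1438


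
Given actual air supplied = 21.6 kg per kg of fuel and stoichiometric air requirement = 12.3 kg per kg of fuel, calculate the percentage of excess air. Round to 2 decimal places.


Excess air = actual - stoichiometric = 21.6 - 12.3 = 9.30 kg/kg fuel
Excess air % = (excess / stoich) * 100 = (9.30 / 12.3) * 100 = 75.61%


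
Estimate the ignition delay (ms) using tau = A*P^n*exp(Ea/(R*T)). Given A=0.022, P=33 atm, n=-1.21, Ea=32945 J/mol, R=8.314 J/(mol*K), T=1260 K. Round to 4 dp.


tau = A * P^n * exp(Ea/(R*T))
P^n = 33^(-1.21) = 0.01454113
Ea/(R*T) = 32945/(8.314*1260) = 3.144915
exp(Ea/(R*T)) = 23.217708
tau = 0.022 * 0.01454113 * 23.217708 = 0.0074 ms


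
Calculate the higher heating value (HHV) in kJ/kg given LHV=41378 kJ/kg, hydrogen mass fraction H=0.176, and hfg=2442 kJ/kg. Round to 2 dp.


HHV = LHV + hfg * 9 * H
Water addition = 2442 * 9 * 0.176 = 3868.128 kJ/kg
HHV = 41378 + 3868.128 = 45246.13 kJ/kg


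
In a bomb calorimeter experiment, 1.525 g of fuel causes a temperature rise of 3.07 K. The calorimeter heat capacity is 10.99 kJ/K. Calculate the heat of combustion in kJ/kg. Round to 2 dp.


Hc = C_cal * delta_T / m_fuel
Q_released = 10.99 * 3.07 = 33.7393 kJ
m_fuel = 1.525 g = 1.525/1000 kg = 0.001525 kg
Hc = 33.7393 / 0.001525 = 22124.13 kJ/kg


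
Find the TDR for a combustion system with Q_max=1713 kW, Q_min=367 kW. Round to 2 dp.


TDR = Q_max / Q_min
TDR = 1713 / 367 = 4.67


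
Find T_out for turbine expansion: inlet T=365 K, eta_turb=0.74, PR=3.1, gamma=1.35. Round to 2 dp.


T_out = T_in * (1 - eta * (1 - PR^(-(gamma-1)/gamma)))
Exponent = -(1.35-1)/1.35 = -0.25925926
PR^exp = 3.1^(-0.25925926) = 0.74577862
Factor = 1 - 0.74*(1 - 0.74577862) = 0.81187618
T_out = 365 * 0.81187618 = 296.33 K


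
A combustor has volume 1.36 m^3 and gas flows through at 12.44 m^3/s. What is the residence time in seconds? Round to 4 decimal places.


tau = V / Q_flow
tau = 1.36 / 12.44 = 0.1093 s


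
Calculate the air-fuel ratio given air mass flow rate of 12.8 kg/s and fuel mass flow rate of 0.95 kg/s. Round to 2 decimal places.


AFR = m_air / m_fuel
AFR = 12.8 / 0.95 = 13.47


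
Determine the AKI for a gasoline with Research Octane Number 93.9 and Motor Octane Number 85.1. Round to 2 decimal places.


AKI = (RON + MON) / 2
AKI = (93.9 + 85.1) / 2
AKI = 179.0 / 2 = 89.50


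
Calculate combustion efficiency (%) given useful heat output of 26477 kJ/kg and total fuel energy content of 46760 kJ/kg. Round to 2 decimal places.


Efficiency = (Q_useful / Q_fuel) * 100
Efficiency = (26477 / 46760) * 100
Efficiency = 0.5662 * 100 = 56.62%


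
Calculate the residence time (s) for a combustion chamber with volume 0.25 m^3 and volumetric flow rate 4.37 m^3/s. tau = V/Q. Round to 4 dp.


tau = V / Q_flow
tau = 0.25 / 4.37 = 0.0572 s


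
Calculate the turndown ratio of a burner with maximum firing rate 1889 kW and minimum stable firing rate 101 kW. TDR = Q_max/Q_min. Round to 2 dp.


TDR = Q_max / Q_min
TDR = 1889 / 101 = 18.70


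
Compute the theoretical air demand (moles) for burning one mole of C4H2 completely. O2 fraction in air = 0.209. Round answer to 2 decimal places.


Balanced combustion: C4H2 + 4.5 O2 -> 4 CO2 + 1 H2O
O2 needed = C + H/4 = 4 + 2/4 = 4.50 moles
Air moles = O2 / 0.209 = 4.50 / 0.209 = 21.53 moles air


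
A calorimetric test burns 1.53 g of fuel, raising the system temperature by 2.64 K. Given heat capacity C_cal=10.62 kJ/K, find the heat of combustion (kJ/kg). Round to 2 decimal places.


Hc = C_cal * delta_T / m_fuel
Q_released = 10.62 * 2.64 = 28.0368 kJ
m_fuel = 1.53 g = 1.53/1000 kg = 0.001530 kg
Hc = 28.0368 / 0.001530 = 18324.71 kJ/kg


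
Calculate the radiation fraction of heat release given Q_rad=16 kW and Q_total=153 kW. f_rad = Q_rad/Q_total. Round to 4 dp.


f_rad = Q_rad / Q_total
f_rad = 16 / 153 = 0.1046


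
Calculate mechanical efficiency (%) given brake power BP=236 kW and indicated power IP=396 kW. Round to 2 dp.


eta_mech = (BP / IP) * 100
Ratio = 236 / 396 = 0.5960
eta_mech = 0.5960 * 100 = 59.60%


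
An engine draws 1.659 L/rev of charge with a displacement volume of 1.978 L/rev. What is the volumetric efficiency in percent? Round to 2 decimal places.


eta_v = (V_actual / V_disp) * 100
Ratio = 1.659 / 1.978 = 0.8387
eta_v = 0.8387 * 100 = 83.87%


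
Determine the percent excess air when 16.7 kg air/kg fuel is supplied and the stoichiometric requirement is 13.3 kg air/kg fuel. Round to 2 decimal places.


Excess air = actual - stoichiometric = 16.7 - 13.3 = 3.40 kg/kg fuel
Excess air % = (excess / stoich) * 100 = (3.40 / 13.3) * 100 = 25.56%


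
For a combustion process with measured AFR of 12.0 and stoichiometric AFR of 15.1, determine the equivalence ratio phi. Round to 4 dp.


phi = AFR_stoich / AFR_actual
phi = 15.1 / 12.0 = 1.2583


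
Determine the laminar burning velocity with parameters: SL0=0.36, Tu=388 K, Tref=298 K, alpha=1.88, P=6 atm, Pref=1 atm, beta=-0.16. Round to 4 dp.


SL = SL0 * (Tu/Tref)^alpha * (P/Pref)^beta
T ratio = 388/298 = 1.30201342
(T ratio)^alpha = 1.30201342^1.88 = 1.642393
(P/Pref)^beta = 6^(-0.16) = 0.750751
SL = 0.36 * 1.642393 * 0.750751 = 0.4439 m/s


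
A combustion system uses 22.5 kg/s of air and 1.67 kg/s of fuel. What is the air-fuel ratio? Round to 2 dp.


AFR = m_air / m_fuel
AFR = 22.5 / 1.67 = 13.47


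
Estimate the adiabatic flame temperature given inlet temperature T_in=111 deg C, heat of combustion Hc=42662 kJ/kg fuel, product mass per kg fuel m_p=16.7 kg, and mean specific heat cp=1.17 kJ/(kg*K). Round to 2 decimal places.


T_ad = T_in + Hc / (m_p * cp)
Denominator = 16.7 * 1.17 = 19.5390
Temperature rise = 42662 / 19.5390 = 2183.43 K
T_ad = 111 + 2183.43 = 2294.43 deg C


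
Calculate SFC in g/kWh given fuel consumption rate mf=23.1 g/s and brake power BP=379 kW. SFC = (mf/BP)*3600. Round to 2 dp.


SFC = (mf / BP) * 3600
Rate = 23.1 / 379 = 0.060950 g/(s*kW)
SFC = 0.060950 * 3600 = 219.42 g/kWh


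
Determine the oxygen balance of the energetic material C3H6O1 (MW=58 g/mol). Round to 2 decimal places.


OB = -1600 * (2C + H/2 - O) / MW
Inner = 2*3 + 6/2 - 1 = 8.00
OB = -1600 * 8.00 / 58 = -220.69%


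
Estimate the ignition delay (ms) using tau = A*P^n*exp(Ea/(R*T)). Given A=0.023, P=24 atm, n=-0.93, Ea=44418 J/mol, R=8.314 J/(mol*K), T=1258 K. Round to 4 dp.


tau = A * P^n * exp(Ea/(R*T))
P^n = 24^(-0.93) = 0.05204794
Ea/(R*T) = 44418/(8.314*1258) = 4.246864
exp(Ea/(R*T)) = 69.885896
tau = 0.023 * 0.05204794 * 69.885896 = 0.0837 ms


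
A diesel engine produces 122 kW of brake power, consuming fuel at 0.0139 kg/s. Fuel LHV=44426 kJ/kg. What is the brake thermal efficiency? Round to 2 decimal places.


eta_BTE = (BP / (mf * LHV)) * 100
Denominator = 0.0139 * 44426 = 617.5214 kW
eta_BTE = (122 / 617.5214) * 100 = 19.76%


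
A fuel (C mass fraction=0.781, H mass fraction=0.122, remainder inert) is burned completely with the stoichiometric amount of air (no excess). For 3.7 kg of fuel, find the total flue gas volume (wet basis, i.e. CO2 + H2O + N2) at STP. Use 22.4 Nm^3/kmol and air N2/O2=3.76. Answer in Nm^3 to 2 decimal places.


Per kg fuel: CO2 = (C/12 kmol)*22.4 = (0.781/12)*22.4 = 1.45787 Nm^3
Per kg fuel: H2O = (H/2 kmol)*22.4 = (0.122/2)*22.4 = 1.36640 Nm^3
O2 needed per kg fuel = C/12 + H/4 = 0.781/12 + 0.122/4 = 0.09558333 kmol
Per kg fuel: N2 = O2*3.76*22.4 = 0.09558333*3.76*22.4 = 8.05041 Nm^3
Total per kg = 1.45787 + 1.36640 + 8.05041 = 10.87468 Nm^3
Total = 10.87468 * 3.7 = 40.24 Nm^3


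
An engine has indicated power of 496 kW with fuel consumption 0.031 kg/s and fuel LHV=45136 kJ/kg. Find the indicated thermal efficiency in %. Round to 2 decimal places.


eta_ith = (IP / (mf * LHV)) * 100
Denominator = 0.031 * 45136 = 1399.2160 kW
eta_ith = (496 / 1399.2160) * 100 = 35.45%


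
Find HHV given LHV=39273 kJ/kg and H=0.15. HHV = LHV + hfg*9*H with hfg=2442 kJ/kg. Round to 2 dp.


HHV = LHV + hfg * 9 * H
Water addition = 2442 * 9 * 0.15 = 3296.700 kJ/kg
HHV = 39273 + 3296.700 = 42569.70 kJ/kg


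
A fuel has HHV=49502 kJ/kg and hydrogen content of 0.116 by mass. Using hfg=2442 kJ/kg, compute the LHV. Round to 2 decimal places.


LHV = HHV - hfg * 9 * H
Water correction = 2442 * 9 * 0.116 = 2549.448 kJ/kg
LHV = 49502 - 2549.448 = 46952.55 kJ/kg


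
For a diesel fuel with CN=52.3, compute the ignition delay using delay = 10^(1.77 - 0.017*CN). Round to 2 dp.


delay = 10^(1.77 - 0.017*CN)
Exponent = 1.77 - 0.017*52.3 = 0.8809
delay = 10^0.8809 = 7.60 ms


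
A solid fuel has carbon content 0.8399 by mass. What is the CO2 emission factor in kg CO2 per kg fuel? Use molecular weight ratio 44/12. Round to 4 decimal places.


EF = C_frac * (M_CO2 / M_C)
EF = 0.8399 * (44/12)
EF = 0.8399 * 3.666667 = 3.0796 kg_CO2/kg_fuel


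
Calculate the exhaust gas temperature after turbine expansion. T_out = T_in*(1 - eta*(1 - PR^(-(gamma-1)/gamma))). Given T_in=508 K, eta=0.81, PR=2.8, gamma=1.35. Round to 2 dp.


T_out = T_in * (1 - eta * (1 - PR^(-(gamma-1)/gamma)))
Exponent = -(1.35-1)/1.35 = -0.25925926
PR^exp = 2.8^(-0.25925926) = 0.76572026
Factor = 1 - 0.81*(1 - 0.76572026) = 0.81023341
T_out = 508 * 0.81023341 = 411.60 K


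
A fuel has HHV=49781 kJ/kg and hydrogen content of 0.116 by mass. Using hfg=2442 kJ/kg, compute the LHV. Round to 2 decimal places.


LHV = HHV - hfg * 9 * H
Water correction = 2442 * 9 * 0.116 = 2549.448 kJ/kg
LHV = 49781 - 2549.448 = 47231.55 kJ/kg


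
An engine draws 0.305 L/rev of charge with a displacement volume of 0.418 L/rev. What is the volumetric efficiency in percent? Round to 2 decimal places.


eta_v = (V_actual / V_disp) * 100
Ratio = 0.305 / 0.418 = 0.7297
eta_v = 0.7297 * 100 = 72.97%


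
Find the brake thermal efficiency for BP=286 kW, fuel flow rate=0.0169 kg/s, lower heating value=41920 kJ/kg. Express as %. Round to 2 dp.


eta_BTE = (BP / (mf * LHV)) * 100
Denominator = 0.0169 * 41920 = 708.4480 kW
eta_BTE = (286 / 708.4480) * 100 = 40.37%


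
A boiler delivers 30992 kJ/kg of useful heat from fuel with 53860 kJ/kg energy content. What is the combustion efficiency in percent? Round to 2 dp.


Efficiency = (Q_useful / Q_fuel) * 100
Efficiency = (30992 / 53860) * 100
Efficiency = 0.5754 * 100 = 57.54%


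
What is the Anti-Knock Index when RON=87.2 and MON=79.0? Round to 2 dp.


AKI = (RON + MON) / 2
AKI = (87.2 + 79.0) / 2
AKI = 166.2 / 2 = 83.10


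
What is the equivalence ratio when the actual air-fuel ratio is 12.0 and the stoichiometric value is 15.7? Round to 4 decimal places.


phi = AFR_stoich / AFR_actual
phi = 15.7 / 12.0 = 1.3083


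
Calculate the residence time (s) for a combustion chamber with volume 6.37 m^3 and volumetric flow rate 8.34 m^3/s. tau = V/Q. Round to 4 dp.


tau = V / Q_flow
tau = 6.37 / 8.34 = 0.7638 s


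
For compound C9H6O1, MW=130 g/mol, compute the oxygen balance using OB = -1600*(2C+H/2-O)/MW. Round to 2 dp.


OB = -1600 * (2C + H/2 - O) / MW
Inner = 2*9 + 6/2 - 1 = 20.00
OB = -1600 * 20.00 / 130 = -246.15%


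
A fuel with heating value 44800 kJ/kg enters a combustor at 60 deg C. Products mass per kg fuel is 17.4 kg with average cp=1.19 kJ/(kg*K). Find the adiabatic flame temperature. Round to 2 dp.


T_ad = T_in + Hc / (m_p * cp)
Denominator = 17.4 * 1.19 = 20.7060
Temperature rise = 44800 / 20.7060 = 2163.62 K
T_ad = 60 + 2163.62 = 2223.62 deg C


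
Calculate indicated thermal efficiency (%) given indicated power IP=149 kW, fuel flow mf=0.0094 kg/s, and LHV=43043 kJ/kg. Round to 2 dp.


eta_ith = (IP / (mf * LHV)) * 100
Denominator = 0.0094 * 43043 = 404.6042 kW
eta_ith = (149 / 404.6042) * 100 = 36.83%


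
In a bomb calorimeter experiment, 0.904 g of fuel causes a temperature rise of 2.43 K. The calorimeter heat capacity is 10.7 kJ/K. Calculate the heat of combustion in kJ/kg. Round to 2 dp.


Hc = C_cal * delta_T / m_fuel
Q_released = 10.7 * 2.43 = 26.0010 kJ
m_fuel = 0.904 g = 0.904/1000 kg = 0.000904 kg
Hc = 26.0010 / 0.000904 = 28762.17 kJ/kg


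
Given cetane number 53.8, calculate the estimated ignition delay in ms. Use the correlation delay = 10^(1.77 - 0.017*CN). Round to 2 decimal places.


delay = 10^(1.77 - 0.017*CN)
Exponent = 1.77 - 0.017*53.8 = 0.8554
delay = 10^0.8554 = 7.17 ms


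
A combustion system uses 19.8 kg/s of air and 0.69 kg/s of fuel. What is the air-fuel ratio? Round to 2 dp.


AFR = m_air / m_fuel
AFR = 19.8 / 0.69 = 28.70


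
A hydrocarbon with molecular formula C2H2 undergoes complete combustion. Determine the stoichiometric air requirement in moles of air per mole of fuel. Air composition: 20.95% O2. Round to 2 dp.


Balanced combustion: C2H2 + 2.5 O2 -> 2 CO2 + 1 H2O
O2 needed = C + H/4 = 2 + 2/4 = 2.50 moles
Air moles = O2 / 0.2095 = 2.50 / 0.2095 = 11.93 moles air


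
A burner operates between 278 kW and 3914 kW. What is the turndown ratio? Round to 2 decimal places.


TDR = Q_max / Q_min
TDR = 3914 / 278 = 14.08


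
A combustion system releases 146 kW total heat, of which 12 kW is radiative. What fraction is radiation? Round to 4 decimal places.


f_rad = Q_rad / Q_total
f_rad = 12 / 146 = 0.0822


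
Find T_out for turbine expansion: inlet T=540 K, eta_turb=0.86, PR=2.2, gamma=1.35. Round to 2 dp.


T_out = T_in * (1 - eta * (1 - PR^(-(gamma-1)/gamma)))
Exponent = -(1.35-1)/1.35 = -0.25925926
PR^exp = 2.2^(-0.25925926) = 0.81512413
Factor = 1 - 0.86*(1 - 0.81512413) = 0.84100675
T_out = 540 * 0.84100675 = 454.14 K


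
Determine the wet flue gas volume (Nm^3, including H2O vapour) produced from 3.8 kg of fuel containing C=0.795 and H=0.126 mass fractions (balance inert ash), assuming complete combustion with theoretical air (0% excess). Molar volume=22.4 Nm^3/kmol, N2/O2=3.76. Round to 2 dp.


Per kg fuel: CO2 = (C/12 kmol)*22.4 = (0.795/12)*22.4 = 1.48400 Nm^3
Per kg fuel: H2O = (H/2 kmol)*22.4 = (0.126/2)*22.4 = 1.41120 Nm^3
O2 needed per kg fuel = C/12 + H/4 = 0.795/12 + 0.126/4 = 0.09775000 kmol
Per kg fuel: N2 = O2*3.76*22.4 = 0.09775000*3.76*22.4 = 8.23290 Nm^3
Total per kg = 1.48400 + 1.41120 + 8.23290 = 11.12810 Nm^3
Total = 11.12810 * 3.8 = 42.29 Nm^3


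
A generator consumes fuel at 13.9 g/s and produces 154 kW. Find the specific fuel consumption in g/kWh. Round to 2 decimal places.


SFC = (mf / BP) * 3600
Rate = 13.9 / 154 = 0.090260 g/(s*kW)
SFC = 0.090260 * 3600 = 324.94 g/kWh


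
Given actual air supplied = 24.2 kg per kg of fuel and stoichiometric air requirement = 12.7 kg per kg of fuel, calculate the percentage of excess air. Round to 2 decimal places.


Excess air = actual - stoichiometric = 24.2 - 12.7 = 11.50 kg/kg fuel
Excess air % = (excess / stoich) * 100 = (11.50 / 12.7) * 100 = 90.55%


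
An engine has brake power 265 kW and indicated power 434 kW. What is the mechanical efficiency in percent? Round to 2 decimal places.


eta_mech = (BP / IP) * 100
Ratio = 265 / 434 = 0.6106
eta_mech = 0.6106 * 100 = 61.06%


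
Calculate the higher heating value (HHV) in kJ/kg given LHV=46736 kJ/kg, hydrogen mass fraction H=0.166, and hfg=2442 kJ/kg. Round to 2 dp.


HHV = LHV + hfg * 9 * H
Water addition = 2442 * 9 * 0.166 = 3648.348 kJ/kg
HHV = 46736 + 3648.348 = 50384.35 kJ/kg


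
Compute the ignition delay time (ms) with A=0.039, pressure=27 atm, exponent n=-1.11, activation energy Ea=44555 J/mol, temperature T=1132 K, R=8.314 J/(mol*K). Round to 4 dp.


tau = A * P^n * exp(Ea/(R*T))
P^n = 27^(-1.11) = 0.02577426
Ea/(R*T) = 44555/(8.314*1132) = 4.734128
exp(Ea/(R*T)) = 113.764219
tau = 0.039 * 0.02577426 * 113.764219 = 0.1144 ms


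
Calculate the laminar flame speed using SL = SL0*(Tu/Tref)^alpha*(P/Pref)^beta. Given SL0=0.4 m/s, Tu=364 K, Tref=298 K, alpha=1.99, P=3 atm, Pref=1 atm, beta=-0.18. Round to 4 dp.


SL = SL0 * (Tu/Tref)^alpha * (P/Pref)^beta
T ratio = 364/298 = 1.22147651
(T ratio)^alpha = 1.22147651^1.99 = 1.489023
(P/Pref)^beta = 3^(-0.18) = 0.820575
SL = 0.4 * 1.489023 * 0.820575 = 0.4887 m/s


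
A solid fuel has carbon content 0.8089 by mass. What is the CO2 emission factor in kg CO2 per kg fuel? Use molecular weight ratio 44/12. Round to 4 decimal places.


EF = C_frac * (M_CO2 / M_C)
EF = 0.8089 * (44/12)
EF = 0.8089 * 3.666667 = 2.9660 kg_CO2/kg_fuel


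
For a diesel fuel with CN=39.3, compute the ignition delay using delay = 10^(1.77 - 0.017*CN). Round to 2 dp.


delay = 10^(1.77 - 0.017*CN)
Exponent = 1.77 - 0.017*39.3 = 1.1019
delay = 10^1.1019 = 12.64 ms


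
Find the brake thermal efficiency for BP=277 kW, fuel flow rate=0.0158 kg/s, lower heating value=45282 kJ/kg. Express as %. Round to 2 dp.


eta_BTE = (BP / (mf * LHV)) * 100
Denominator = 0.0158 * 45282 = 715.4556 kW
eta_BTE = (277 / 715.4556) * 100 = 38.72%


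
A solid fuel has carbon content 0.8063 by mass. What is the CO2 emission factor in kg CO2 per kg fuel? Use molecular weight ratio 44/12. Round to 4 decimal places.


EF = C_frac * (M_CO2 / M_C)
EF = 0.8063 * (44/12)
EF = 0.8063 * 3.666667 = 2.9564 kg_CO2/kg_fuel


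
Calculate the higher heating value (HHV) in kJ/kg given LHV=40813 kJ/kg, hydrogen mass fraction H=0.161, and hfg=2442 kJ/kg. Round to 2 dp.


HHV = LHV + hfg * 9 * H
Water addition = 2442 * 9 * 0.161 = 3538.458 kJ/kg
HHV = 40813 + 3538.458 = 44351.46 kJ/kg


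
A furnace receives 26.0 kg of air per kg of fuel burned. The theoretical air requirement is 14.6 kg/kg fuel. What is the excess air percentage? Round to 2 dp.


Excess air = actual - stoichiometric = 26.0 - 14.6 = 11.40 kg/kg fuel
Excess air % = (excess / stoich) * 100 = (11.40 / 14.6) * 100 = 78.08%


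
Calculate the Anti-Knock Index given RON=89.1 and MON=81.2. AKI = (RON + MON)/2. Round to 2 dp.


AKI = (RON + MON) / 2
AKI = (89.1 + 81.2) / 2
AKI = 170.3 / 2 = 85.15


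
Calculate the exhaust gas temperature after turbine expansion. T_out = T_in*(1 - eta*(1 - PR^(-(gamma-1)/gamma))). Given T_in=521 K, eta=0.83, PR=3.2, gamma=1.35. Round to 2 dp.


T_out = T_in * (1 - eta * (1 - PR^(-(gamma-1)/gamma)))
Exponent = -(1.35-1)/1.35 = -0.25925926
PR^exp = 3.2^(-0.25925926) = 0.73966521
Factor = 1 - 0.83*(1 - 0.73966521) = 0.78392212
T_out = 521 * 0.78392212 = 408.42 K


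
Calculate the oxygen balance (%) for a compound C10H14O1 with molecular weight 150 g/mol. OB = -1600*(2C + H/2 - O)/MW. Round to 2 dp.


OB = -1600 * (2C + H/2 - O) / MW
Inner = 2*10 + 14/2 - 1 = 26.00
OB = -1600 * 26.00 / 150 = -277.33%


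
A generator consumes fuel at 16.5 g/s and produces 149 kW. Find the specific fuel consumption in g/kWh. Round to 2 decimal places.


SFC = (mf / BP) * 3600
Rate = 16.5 / 149 = 0.110738 g/(s*kW)
SFC = 0.110738 * 3600 = 398.66 g/kWh


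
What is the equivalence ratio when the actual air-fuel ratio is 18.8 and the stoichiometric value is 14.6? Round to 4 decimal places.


phi = AFR_stoich / AFR_actual
phi = 14.6 / 18.8 = 0.7766


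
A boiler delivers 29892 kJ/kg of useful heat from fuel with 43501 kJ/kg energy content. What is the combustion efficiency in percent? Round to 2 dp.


Efficiency = (Q_useful / Q_fuel) * 100
Efficiency = (29892 / 43501) * 100
Efficiency = 0.6872 * 100 = 68.72%


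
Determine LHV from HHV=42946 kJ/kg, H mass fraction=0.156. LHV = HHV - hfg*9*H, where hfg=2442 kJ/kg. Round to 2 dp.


LHV = HHV - hfg * 9 * H
Water correction = 2442 * 9 * 0.156 = 3428.568 kJ/kg
LHV = 42946 - 3428.568 = 39517.43 kJ/kg


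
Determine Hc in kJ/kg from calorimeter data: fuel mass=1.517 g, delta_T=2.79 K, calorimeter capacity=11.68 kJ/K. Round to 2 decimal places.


Hc = C_cal * delta_T / m_fuel
Q_released = 11.68 * 2.79 = 32.5872 kJ
m_fuel = 1.517 g = 1.517/1000 kg = 0.001517 kg
Hc = 32.5872 / 0.001517 = 21481.34 kJ/kg


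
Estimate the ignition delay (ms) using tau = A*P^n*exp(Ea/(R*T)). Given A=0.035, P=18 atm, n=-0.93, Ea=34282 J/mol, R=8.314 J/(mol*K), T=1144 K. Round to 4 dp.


tau = A * P^n * exp(Ea/(R*T))
P^n = 18^(-0.93) = 0.06801373
Ea/(R*T) = 34282/(8.314*1144) = 3.604376
exp(Ea/(R*T)) = 36.758744
tau = 0.035 * 0.06801373 * 36.758744 = 0.0875 ms


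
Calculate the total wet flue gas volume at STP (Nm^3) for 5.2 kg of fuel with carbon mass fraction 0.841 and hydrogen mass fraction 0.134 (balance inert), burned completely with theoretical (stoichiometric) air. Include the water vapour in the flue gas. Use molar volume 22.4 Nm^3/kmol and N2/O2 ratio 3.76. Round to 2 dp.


Per kg fuel: CO2 = (C/12 kmol)*22.4 = (0.841/12)*22.4 = 1.56987 Nm^3
Per kg fuel: H2O = (H/2 kmol)*22.4 = (0.134/2)*22.4 = 1.50080 Nm^3
O2 needed per kg fuel = C/12 + H/4 = 0.841/12 + 0.134/4 = 0.10358333 kmol
Per kg fuel: N2 = O2*3.76*22.4 = 0.10358333*3.76*22.4 = 8.72420 Nm^3
Total per kg = 1.56987 + 1.50080 + 8.72420 = 11.79487 Nm^3
Total = 11.79487 * 5.2 = 61.33 Nm^3


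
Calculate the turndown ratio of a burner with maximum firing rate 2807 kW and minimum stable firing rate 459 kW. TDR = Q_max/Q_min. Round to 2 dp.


TDR = Q_max / Q_min
TDR = 2807 / 459 = 6.12


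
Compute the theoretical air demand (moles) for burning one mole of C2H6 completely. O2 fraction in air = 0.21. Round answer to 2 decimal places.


Balanced combustion: C2H6 + 3.5 O2 -> 2 CO2 + 3 H2O
O2 needed = C + H/4 = 2 + 6/4 = 3.50 moles
Air moles = O2 / 0.21 = 3.50 / 0.21 = 16.67 moles air


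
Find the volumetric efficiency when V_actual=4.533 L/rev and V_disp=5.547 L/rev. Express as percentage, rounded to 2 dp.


eta_v = (V_actual / V_disp) * 100
Ratio = 4.533 / 5.547 = 0.8172
eta_v = 0.8172 * 100 = 81.72%


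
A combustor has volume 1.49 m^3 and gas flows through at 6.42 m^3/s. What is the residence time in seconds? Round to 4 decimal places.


tau = V / Q_flow
tau = 1.49 / 6.42 = 0.2321 s


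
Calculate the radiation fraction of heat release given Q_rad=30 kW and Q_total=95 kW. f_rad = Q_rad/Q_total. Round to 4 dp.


f_rad = Q_rad / Q_total
f_rad = 30 / 95 = 0.3158


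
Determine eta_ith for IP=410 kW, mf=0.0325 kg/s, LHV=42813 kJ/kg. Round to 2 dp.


eta_ith = (IP / (mf * LHV)) * 100
Denominator = 0.0325 * 42813 = 1391.4225 kW
eta_ith = (410 / 1391.4225) * 100 = 29.47%


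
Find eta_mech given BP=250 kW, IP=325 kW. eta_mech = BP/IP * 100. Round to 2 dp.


eta_mech = (BP / IP) * 100
Ratio = 250 / 325 = 0.7692
eta_mech = 0.7692 * 100 = 76.92%


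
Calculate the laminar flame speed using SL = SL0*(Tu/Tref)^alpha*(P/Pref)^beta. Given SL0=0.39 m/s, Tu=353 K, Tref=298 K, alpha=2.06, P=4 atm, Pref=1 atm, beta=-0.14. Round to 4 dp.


SL = SL0 * (Tu/Tref)^alpha * (P/Pref)^beta
T ratio = 353/298 = 1.18456376
(T ratio)^alpha = 1.18456376^2.06 = 1.417524
(P/Pref)^beta = 4^(-0.14) = 0.823591
SL = 0.39 * 1.417524 * 0.823591 = 0.4553 m/s


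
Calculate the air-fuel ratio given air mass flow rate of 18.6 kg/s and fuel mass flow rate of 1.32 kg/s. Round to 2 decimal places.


AFR = m_air / m_fuel
AFR = 18.6 / 1.32 = 14.09


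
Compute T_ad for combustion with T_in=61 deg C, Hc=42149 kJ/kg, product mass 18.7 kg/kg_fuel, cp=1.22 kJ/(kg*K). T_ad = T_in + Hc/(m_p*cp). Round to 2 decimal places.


T_ad = T_in + Hc / (m_p * cp)
Denominator = 18.7 * 1.22 = 22.8140
Temperature rise = 42149 / 22.8140 = 1847.51 K
T_ad = 61 + 1847.51 = 1908.51 deg C


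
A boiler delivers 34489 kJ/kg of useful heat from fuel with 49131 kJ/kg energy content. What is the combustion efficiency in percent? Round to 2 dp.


Efficiency = (Q_useful / Q_fuel) * 100
Efficiency = (34489 / 49131) * 100
Efficiency = 0.7020 * 100 = 70.20%


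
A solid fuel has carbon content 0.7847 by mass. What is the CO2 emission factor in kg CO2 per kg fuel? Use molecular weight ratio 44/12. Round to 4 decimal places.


EF = C_frac * (M_CO2 / M_C)
EF = 0.7847 * (44/12)
EF = 0.7847 * 3.666667 = 2.8772 kg_CO2/kg_fuel


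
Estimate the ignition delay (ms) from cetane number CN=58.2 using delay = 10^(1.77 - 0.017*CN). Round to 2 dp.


delay = 10^(1.77 - 0.017*CN)
Exponent = 1.77 - 0.017*58.2 = 0.7806
delay = 10^0.7806 = 6.03 ms


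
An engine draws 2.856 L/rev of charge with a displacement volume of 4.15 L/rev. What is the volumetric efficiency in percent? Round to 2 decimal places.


eta_v = (V_actual / V_disp) * 100
Ratio = 2.856 / 4.15 = 0.6882
eta_v = 0.6882 * 100 = 68.82%


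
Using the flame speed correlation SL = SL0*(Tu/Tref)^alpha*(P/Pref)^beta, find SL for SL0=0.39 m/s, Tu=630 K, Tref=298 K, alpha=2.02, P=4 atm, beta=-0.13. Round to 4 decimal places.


SL = SL0 * (Tu/Tref)^alpha * (P/Pref)^beta
T ratio = 630/298 = 2.11409396
(T ratio)^alpha = 2.11409396^2.02 = 4.536815
(P/Pref)^beta = 4^(-0.13) = 0.835088
SL = 0.39 * 4.536815 * 0.835088 = 1.4776 m/s


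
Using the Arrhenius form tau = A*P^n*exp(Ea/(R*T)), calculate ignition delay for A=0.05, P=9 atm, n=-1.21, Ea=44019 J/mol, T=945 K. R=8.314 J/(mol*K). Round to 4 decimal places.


tau = A * P^n * exp(Ea/(R*T))
P^n = 9^(-1.21) = 0.07004329
Ea/(R*T) = 44019/(8.314*945) = 5.602713
exp(Ea/(R*T)) = 271.160956
tau = 0.05 * 0.07004329 * 271.160956 = 0.9497 ms


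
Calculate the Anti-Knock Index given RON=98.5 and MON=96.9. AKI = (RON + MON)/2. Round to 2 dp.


AKI = (RON + MON) / 2
AKI = (98.5 + 96.9) / 2
AKI = 195.4 / 2 = 97.70


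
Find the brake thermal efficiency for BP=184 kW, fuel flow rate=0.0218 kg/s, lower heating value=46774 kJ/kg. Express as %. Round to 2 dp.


eta_BTE = (BP / (mf * LHV)) * 100
Denominator = 0.0218 * 46774 = 1019.6732 kW
eta_BTE = (184 / 1019.6732) * 100 = 18.04%


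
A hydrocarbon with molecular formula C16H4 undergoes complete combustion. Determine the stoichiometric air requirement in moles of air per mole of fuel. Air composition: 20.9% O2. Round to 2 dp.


Balanced combustion: C16H4 + 17 O2 -> 16 CO2 + 2 H2O
O2 needed = C + H/4 = 16 + 4/4 = 17.00 moles
Air moles = O2 / 0.209 = 17.00 / 0.209 = 81.34 moles air


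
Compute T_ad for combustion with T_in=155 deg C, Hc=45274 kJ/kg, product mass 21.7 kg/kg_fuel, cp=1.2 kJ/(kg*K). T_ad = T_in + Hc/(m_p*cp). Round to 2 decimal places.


T_ad = T_in + Hc / (m_p * cp)
Denominator = 21.7 * 1.2 = 26.0400
Temperature rise = 45274 / 26.0400 = 1738.63 K
T_ad = 155 + 1738.63 = 1893.63 deg C


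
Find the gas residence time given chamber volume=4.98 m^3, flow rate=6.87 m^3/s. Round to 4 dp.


tau = V / Q_flow
tau = 4.98 / 6.87 = 0.7249 s


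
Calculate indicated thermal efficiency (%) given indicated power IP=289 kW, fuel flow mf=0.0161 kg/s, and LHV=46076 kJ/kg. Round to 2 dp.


eta_ith = (IP / (mf * LHV)) * 100
Denominator = 0.0161 * 46076 = 741.8236 kW
eta_ith = (289 / 741.8236) * 100 = 38.96%


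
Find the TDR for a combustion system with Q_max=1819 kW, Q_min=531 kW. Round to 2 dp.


TDR = Q_max / Q_min
TDR = 1819 / 531 = 3.43


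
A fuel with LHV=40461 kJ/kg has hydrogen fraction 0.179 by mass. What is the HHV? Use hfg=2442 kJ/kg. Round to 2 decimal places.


HHV = LHV + hfg * 9 * H
Water addition = 2442 * 9 * 0.179 = 3934.062 kJ/kg
HHV = 40461 + 3934.062 = 44395.06 kJ/kg


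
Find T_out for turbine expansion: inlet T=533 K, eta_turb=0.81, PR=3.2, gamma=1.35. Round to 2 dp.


T_out = T_in * (1 - eta * (1 - PR^(-(gamma-1)/gamma)))
Exponent = -(1.35-1)/1.35 = -0.25925926
PR^exp = 3.2^(-0.25925926) = 0.73966521
Factor = 1 - 0.81*(1 - 0.73966521) = 0.78912882
T_out = 533 * 0.78912882 = 420.61 K


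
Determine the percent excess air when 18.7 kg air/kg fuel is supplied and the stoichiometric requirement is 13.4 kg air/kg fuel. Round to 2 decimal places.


Excess air = actual - stoichiometric = 18.7 - 13.4 = 5.30 kg/kg fuel
Excess air % = (excess / stoich) * 100 = (5.30 / 13.4) * 100 = 39.55%


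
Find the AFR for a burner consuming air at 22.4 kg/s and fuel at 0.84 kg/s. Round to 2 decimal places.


AFR = m_air / m_fuel
AFR = 22.4 / 0.84 = 26.67


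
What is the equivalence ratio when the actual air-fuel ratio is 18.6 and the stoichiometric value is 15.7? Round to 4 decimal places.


phi = AFR_stoich / AFR_actual
phi = 15.7 / 18.6 = 0.8441


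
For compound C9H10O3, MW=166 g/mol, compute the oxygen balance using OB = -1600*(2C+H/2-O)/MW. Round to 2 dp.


OB = -1600 * (2C + H/2 - O) / MW
Inner = 2*9 + 10/2 - 3 = 20.00
OB = -1600 * 20.00 / 166 = -192.77%


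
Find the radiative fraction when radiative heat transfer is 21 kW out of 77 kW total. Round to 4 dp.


f_rad = Q_rad / Q_total
f_rad = 21 / 77 = 0.2727


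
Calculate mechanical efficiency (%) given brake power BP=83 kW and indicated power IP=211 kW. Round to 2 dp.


eta_mech = (BP / IP) * 100
Ratio = 83 / 211 = 0.3934
eta_mech = 0.3934 * 100 = 39.34%


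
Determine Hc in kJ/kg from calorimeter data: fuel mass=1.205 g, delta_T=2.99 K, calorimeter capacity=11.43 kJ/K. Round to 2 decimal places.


Hc = C_cal * delta_T / m_fuel
Q_released = 11.43 * 2.99 = 34.1757 kJ
m_fuel = 1.205 g = 1.205/1000 kg = 0.001205 kg
Hc = 34.1757 / 0.001205 = 28361.58 kJ/kg


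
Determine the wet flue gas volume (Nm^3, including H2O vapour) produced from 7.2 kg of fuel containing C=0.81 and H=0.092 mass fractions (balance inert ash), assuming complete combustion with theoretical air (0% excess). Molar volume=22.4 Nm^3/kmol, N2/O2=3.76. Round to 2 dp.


Per kg fuel: CO2 = (C/12 kmol)*22.4 = (0.81/12)*22.4 = 1.51200 Nm^3
Per kg fuel: H2O = (H/2 kmol)*22.4 = (0.092/2)*22.4 = 1.03040 Nm^3
O2 needed per kg fuel = C/12 + H/4 = 0.81/12 + 0.092/4 = 0.09050000 kmol
Per kg fuel: N2 = O2*3.76*22.4 = 0.09050000*3.76*22.4 = 7.62227 Nm^3
Total per kg = 1.51200 + 1.03040 + 7.62227 = 10.16467 Nm^3
Total = 10.16467 * 7.2 = 73.19 Nm^3


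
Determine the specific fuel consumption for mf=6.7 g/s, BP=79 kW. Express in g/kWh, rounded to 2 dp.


SFC = (mf / BP) * 3600
Rate = 6.7 / 79 = 0.084810 g/(s*kW)
SFC = 0.084810 * 3600 = 305.32 g/kWh


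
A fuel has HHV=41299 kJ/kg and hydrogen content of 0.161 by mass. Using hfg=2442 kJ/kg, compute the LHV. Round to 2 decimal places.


LHV = HHV - hfg * 9 * H
Water correction = 2442 * 9 * 0.161 = 3538.458 kJ/kg
LHV = 41299 - 3538.458 = 37760.54 kJ/kg


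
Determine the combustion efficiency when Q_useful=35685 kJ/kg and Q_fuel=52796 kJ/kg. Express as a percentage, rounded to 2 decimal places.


Efficiency = (Q_useful / Q_fuel) * 100
Efficiency = (35685 / 52796) * 100
Efficiency = 0.6759 * 100 = 67.59%


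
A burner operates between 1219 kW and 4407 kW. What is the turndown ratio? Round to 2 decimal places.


TDR = Q_max / Q_min
TDR = 4407 / 1219 = 3.62


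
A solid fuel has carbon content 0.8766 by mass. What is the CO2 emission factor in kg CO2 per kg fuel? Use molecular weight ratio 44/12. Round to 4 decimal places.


EF = C_frac * (M_CO2 / M_C)
EF = 0.8766 * (44/12)
EF = 0.8766 * 3.666667 = 3.2142 kg_CO2/kg_fuel
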